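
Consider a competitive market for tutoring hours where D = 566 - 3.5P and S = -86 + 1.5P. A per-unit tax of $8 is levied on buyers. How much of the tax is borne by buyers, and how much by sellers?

Pre-tax equilibrium: P* = 130.4, Q* = 109.6.
Tax on buyers shifts demand to D = 566 − 3.5(P + 8) = 538 - 3.5P.
538 - 3.5P = -86 + 1.5P gives seller price Ps = 124.8; buyers pay Pb = 124.8 + 8 = 132.8.
New quantity: Q = 566 − 3.5(132.8) = 101.2.
Buyer burden = 132.8 − 130.4 = 2.4; seller burden = 130.4 − 124.8 = 5.6.

Buyers bear $2.4, sellers bear $5.6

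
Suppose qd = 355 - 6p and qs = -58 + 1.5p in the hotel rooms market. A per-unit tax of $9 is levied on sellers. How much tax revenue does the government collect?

Pre-tax equilibrium: p* = 826/15, q* = 24.6.
Tax on sellers shifts supply to qs = -58 + 1.5(p − 9) = -71.5 + 1.5p.
355 - 6p = -71.5 + 1.5p gives buyer price pb = 853/15; sellers receive ps = 853/15 − 9 = 718/15.
New quantity: q = 355 − 6(853/15) = 13.8.
Revenue = 9 × 13.8 = 124.2.

Tax revenue = 124.2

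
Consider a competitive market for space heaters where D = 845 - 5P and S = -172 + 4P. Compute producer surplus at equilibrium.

Equilibrium: 845 - 5P = -172 + 4P gives P* = 113, Q* = 280.
Supply starts at P = 43 (where S = 0).
PS = ½(113 − 43)(280) = 9800.

Producer surplus = 9800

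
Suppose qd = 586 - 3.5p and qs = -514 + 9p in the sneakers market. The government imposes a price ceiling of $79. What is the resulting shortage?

Shortage = 112.5

Equilibrium price would be p* = 88, so the ceiling at 79 binds.
At p = 79: qd = 586 − 3.5(79) = 309.5, qs = -514 + 9(79) = 197.
Shortage = 309.5 − 197 = 112.5.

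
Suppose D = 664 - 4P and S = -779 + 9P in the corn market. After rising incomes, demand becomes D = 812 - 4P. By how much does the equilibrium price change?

ΔP = 148/13

Original equilibrium: P* = 111, Q* = 220.
New equilibrium: 812 - 4P = -779 + 9P, so 1591 = 13P and P' = 1591/13; Q' = 812 − 4(1591/13) = 4192/13.
Change in price: 1591/13 − 111 = 148/13.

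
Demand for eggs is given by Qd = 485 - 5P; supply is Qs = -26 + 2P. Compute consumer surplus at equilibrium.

Equilibrium: 485 - 5P = -26 + 2P gives P* = 73, Q* = 120.
Demand choke price (Qd = 0): P = 97.
CS = ½(97 − 73)(120) = 1440.

Consumer surplus = 1440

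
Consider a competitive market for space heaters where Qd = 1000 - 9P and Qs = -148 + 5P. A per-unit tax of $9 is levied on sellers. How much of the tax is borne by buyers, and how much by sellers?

Buyers bear 45/14, sellers bear 81/14

Pre-tax equilibrium: P* = 82, Q* = 262.
Tax on sellers shifts supply to Qs = -148 + 5(P − 9) = -193 + 5P.
1000 - 9P = -193 + 5P gives buyer price Pb = 1193/14; sellers receive Ps = 1193/14 − 9 = 1067/14.
New quantity: Q = 1000 − 9(1193/14) = 3263/14.
Buyer burden = 1193/14 − 82 = 45/14; seller burden = 82 − 1067/14 = 81/14.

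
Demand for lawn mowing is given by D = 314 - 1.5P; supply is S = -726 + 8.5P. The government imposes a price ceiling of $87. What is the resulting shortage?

Equilibrium price would be P* = 104, so the ceiling at 87 binds.
At P = 87: D = 314 − 1.5(87) = 183.5, S = -726 + 8.5(87) = 13.5.
Shortage = 183.5 − 13.5 = 170.

Shortage = 170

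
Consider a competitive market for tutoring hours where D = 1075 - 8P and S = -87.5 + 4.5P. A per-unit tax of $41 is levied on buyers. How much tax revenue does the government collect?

Pre-tax equilibrium: P* = 93, Q* = 331.
Tax on buyers shifts demand to D = 1075 − 8(P + 41) = 747 - 8P.
747 - 8P = -87.5 + 4.5P gives seller price Ps = 66.76; buyers pay Pb = 66.76 + 41 = 107.76.
New quantity: Q = 1075 − 8(107.76) = 212.92.
Revenue = 41 × 212.92 = 8729.72.

Tax revenue = 8729.72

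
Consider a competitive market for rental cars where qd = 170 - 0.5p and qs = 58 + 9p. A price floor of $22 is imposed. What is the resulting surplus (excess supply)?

Equilibrium price would be p* = 224/19, so the floor at 22 binds.
At p = 22: qd = 159, qs = 256.
Surplus = 256 − 159 = 97.

Surplus = 97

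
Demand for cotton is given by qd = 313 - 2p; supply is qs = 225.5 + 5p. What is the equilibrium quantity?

Set qd = qs: 313 - 2p = 225.5 + 5p.
87.5 = 7p, so p* = 12.5.
q* = 313 − 2(12.5) = 288.

q* = 288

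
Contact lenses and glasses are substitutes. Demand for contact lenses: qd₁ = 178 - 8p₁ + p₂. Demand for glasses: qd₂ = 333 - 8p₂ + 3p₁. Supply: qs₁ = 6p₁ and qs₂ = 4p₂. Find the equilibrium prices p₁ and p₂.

Market 1: 178 - 8p₁ + p₂ = 6p₁ → 14p₁ - p₂ = 178.
Market 2: 12p₂ - 3p₁ = 333.
Eliminating p₂: 12×(1) + 1×(2) gives 165p₁ = 2469, so p₁ = 823/55.
Back-substitute into (2): p₂ = (333 + 3×823/55) / 12 = 1732/55.

p₁ = 823/55, p₂ = 1732/55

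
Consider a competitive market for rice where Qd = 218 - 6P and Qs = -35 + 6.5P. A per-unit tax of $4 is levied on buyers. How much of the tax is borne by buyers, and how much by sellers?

Buyers bear $2.08, sellers bear $1.92

Pre-tax equilibrium: P* = 20.24, Q* = 96.56.
Tax on buyers shifts demand to Qd = 218 − 6(P + 4) = 194 - 6P.
194 - 6P = -35 + 6.5P gives seller price Ps = 18.32; buyers pay Pb = 18.32 + 4 = 22.32.
New quantity: Q = 218 − 6(22.32) = 84.08.
Buyer burden = 22.32 − 20.24 = 2.08; seller burden = 20.24 − 18.32 = 1.92.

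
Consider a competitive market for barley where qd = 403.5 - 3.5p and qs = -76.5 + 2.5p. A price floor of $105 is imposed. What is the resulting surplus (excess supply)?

Surplus = 150

Equilibrium price would be p* = 80, so the floor at 105 binds.
At p = 105: qd = 36, qs = 186.
Surplus = 186 − 36 = 150.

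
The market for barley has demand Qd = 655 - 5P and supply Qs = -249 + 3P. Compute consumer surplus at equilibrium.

Consumer surplus = 810

Equilibrium: 655 - 5P = -249 + 3P gives P* = 113, Q* = 90.
Demand choke price (Qd = 0): P = 131.
CS = ½(131 − 113)(90) = 810.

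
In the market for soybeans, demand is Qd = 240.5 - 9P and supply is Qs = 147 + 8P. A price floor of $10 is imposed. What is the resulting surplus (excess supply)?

Equilibrium price would be P* = 5.5, so the floor at 10 binds.
At P = 10: Qd = 150.5, Qs = 227.
Surplus = 227 − 150.5 = 76.5.

Surplus = 76.5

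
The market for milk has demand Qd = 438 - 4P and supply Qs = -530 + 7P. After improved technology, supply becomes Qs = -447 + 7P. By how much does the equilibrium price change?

Original equilibrium: P* = 88, Q* = 86.
New equilibrium: 438 - 4P = -447 + 7P, so 885 = 11P and P' = 885/11; Q' = 438 − 4(885/11) = 1278/11.
Change in price: 885/11 − 88 = -83/11.

ΔP = -83/11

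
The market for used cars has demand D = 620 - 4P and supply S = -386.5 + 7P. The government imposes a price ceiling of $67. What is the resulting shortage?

Equilibrium price would be P* = 91.5, so the ceiling at 67 binds.
At P = 67: D = 620 − 4(67) = 352, S = -386.5 + 7(67) = 82.5.
Shortage = 352 − 82.5 = 269.5.

Shortage = 269.5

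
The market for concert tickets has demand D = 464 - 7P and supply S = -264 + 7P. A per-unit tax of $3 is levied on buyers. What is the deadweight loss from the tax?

Pre-tax equilibrium: P* = 52, Q* = 100.
Tax on buyers shifts demand to D = 464 − 7(P + 3) = 443 - 7P.
443 - 7P = -264 + 7P gives seller price Ps = 50.5; buyers pay Pb = 50.5 + 3 = 53.5.
New quantity: Q = 464 − 7(53.5) = 89.5.
DWL = ½ × 3 × (100 − 89.5) = 15.75.

Deadweight loss = 15.75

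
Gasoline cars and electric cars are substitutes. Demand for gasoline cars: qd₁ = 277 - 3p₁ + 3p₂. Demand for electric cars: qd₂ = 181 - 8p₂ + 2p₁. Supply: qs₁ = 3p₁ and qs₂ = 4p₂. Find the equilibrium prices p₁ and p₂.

Market 1: 277 - 3p₁ + 3p₂ = 3p₁ → 6p₁ - 3p₂ = 277.
Market 2: 12p₂ - 2p₁ = 181.
Eliminating p₂: 12×(1) + 3×(2) gives 66p₁ = 3867, so p₁ = 1289/22.
Back-substitute into (2): p₂ = (181 + 2×1289/22) / 12 = 820/33.

p₁ = 1289/22, p₂ = 820/33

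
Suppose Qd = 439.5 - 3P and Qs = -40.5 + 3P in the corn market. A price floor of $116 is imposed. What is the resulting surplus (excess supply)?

Equilibrium price would be P* = 80, so the floor at 116 binds.
At P = 116: Qd = 91.5, Qs = 307.5.
Surplus = 307.5 − 91.5 = 216.

Surplus = 216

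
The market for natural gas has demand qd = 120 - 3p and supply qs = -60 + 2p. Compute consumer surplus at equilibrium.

Equilibrium: 120 - 3p = -60 + 2p gives p* = 36, q* = 12.
Demand choke price (qd = 0): p = 40.
CS = ½(40 − 36)(12) = 24.

Consumer surplus = 24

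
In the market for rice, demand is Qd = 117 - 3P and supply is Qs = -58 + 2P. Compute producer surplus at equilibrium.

Equilibrium: 117 - 3P = -58 + 2P gives P* = 35, Q* = 12.
Supply starts at P = 29 (where Qs = 0).
PS = ½(35 − 29)(12) = 36.

Producer surplus = 36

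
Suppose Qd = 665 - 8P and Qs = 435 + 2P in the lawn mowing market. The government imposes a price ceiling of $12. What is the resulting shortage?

Equilibrium price would be P* = 23, so the ceiling at 12 binds.
At P = 12: Qd = 665 − 8(12) = 569, Qs = 435 + 2(12) = 459.
Shortage = 569 − 459 = 110.

Shortage = 110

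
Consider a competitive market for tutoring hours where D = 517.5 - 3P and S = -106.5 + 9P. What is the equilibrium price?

Set D = S: 517.5 - 3P = -106.5 + 9P.
624 = 12P, so P* = 52.
Q* = 517.5 − 3(52) = 361.5.

P* = 52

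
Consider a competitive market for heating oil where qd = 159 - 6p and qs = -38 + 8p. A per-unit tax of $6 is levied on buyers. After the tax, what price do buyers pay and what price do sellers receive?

Buyers pay $17.5, sellers receive $11.5

Pre-tax equilibrium: p* = 197/14, q* = 522/7.
Tax on buyers shifts demand to qd = 159 − 6(p + 6) = 123 - 6p.
123 - 6p = -38 + 8p gives seller price ps = 11.5; buyers pay pb = 11.5 + 6 = 17.5.
New quantity: q = 159 − 6(17.5) = 54.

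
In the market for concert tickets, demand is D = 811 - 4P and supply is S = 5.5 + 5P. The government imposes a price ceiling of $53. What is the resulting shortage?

Equilibrium price would be P* = 89.5, so the ceiling at 53 binds.
At P = 53: D = 811 − 4(53) = 599, S = 5.5 + 5(53) = 270.5.
Shortage = 599 − 270.5 = 328.5.

Shortage = 328.5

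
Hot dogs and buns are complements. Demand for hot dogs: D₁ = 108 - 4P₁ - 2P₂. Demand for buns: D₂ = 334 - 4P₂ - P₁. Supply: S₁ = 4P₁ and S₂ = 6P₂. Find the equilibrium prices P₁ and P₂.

Market 1: 108 - 4P₁ - 2P₂ = 4P₁ → 8P₁ + 2P₂ = 108.
Market 2: 10P₂ + P₁ = 334.
Eliminating P₂: 10×(1) − 2×(2) gives 78P₁ = 412, so P₁ = 206/39.
Back-substitute into (2): P₂ = (334 − 1×206/39) / 10 = 1282/39.

P₁ = 206/39, P₂ = 1282/39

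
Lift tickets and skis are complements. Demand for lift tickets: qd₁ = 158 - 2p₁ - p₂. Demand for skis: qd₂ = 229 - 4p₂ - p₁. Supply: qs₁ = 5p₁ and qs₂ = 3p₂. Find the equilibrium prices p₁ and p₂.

p₁ = 877/48, p₂ = 1445/48

Market 1: 158 - 2p₁ - p₂ = 5p₁ → 7p₁ + p₂ = 158.
Market 2: 7p₂ + p₁ = 229.
Eliminating p₂: 7×(1) − 1×(2) gives 48p₁ = 877, so p₁ = 877/48.
Back-substitute into (2): p₂ = (229 − 1×877/48) / 7 = 1445/48.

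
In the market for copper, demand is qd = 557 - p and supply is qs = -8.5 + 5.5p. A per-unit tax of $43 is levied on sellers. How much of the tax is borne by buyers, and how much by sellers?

Pre-tax equilibrium: p* = 87, q* = 470.
Tax on sellers shifts supply to qs = -8.5 + 5.5(p − 43) = -245 + 5.5p.
557 - p = -245 + 5.5p gives buyer price pb = 1604/13; sellers receive ps = 1604/13 − 43 = 1045/13.
New quantity: q = 557 − 1(1604/13) = 5637/13.
Buyer burden = 1604/13 − 87 = 473/13; seller burden = 87 − 1045/13 = 86/13.

Buyers bear 473/13, sellers bear 86/13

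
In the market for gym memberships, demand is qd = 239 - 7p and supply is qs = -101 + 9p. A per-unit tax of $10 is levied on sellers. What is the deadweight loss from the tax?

Pre-tax equilibrium: p* = 21.25, q* = 90.25.
Tax on sellers shifts supply to qs = -101 + 9(p − 10) = -191 + 9p.
239 - 7p = -191 + 9p gives buyer price pb = 26.875; sellers receive ps = 26.875 − 10 = 16.875.
New quantity: q = 239 − 7(26.875) = 50.875.
DWL = ½ × 10 × (90.25 − 50.875) = 196.875.

Deadweight loss = 196.875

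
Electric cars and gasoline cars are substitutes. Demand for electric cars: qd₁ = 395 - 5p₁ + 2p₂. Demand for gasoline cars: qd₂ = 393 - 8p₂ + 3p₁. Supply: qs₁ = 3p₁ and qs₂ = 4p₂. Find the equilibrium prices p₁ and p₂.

Market 1: 395 - 5p₁ + 2p₂ = 3p₁ → 8p₁ - 2p₂ = 395.
Market 2: 12p₂ - 3p₁ = 393.
Eliminating p₂: 12×(1) + 2×(2) gives 90p₁ = 5526, so p₁ = 61.4.
Back-substitute into (2): p₂ = (393 + 3×61.4) / 12 = 48.1.

p₁ = 61.4, p₂ = 48.1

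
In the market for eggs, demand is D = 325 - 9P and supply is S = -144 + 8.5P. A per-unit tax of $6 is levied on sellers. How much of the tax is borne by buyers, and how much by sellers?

Buyers bear 102/35, sellers bear 108/35

Pre-tax equilibrium: P* = 26.8, Q* = 83.8.
Tax on sellers shifts supply to S = -144 + 8.5(P − 6) = -195 + 8.5P.
325 - 9P = -195 + 8.5P gives buyer price Pb = 208/7; sellers receive Ps = 208/7 − 6 = 166/7.
New quantity: Q = 325 − 9(208/7) = 403/7.
Buyer burden = 208/7 − 26.8 = 102/35; seller burden = 26.8 − 166/7 = 108/35.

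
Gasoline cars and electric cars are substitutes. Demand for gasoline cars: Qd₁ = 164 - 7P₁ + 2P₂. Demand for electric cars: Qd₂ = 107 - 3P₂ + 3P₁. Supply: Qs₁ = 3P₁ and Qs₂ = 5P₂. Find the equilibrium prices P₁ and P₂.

Market 1: 164 - 7P₁ + 2P₂ = 3P₁ → 10P₁ - 2P₂ = 164.
Market 2: 8P₂ - 3P₁ = 107.
Eliminating P₂: 8×(1) + 2×(2) gives 74P₁ = 1526, so P₁ = 763/37.
Back-substitute into (2): P₂ = (107 + 3×763/37) / 8 = 781/37.

P₁ = 763/37, P₂ = 781/37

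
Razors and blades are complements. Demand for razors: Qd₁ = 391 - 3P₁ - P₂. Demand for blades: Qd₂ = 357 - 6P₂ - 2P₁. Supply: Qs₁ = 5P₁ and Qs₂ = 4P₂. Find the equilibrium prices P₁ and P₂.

P₁ = 3553/78, P₂ = 1037/39

Market 1: 391 - 3P₁ - P₂ = 5P₁ → 8P₁ + P₂ = 391.
Market 2: 10P₂ + 2P₁ = 357.
Eliminating P₂: 10×(1) − 1×(2) gives 78P₁ = 3553, so P₁ = 3553/78.
Back-substitute into (2): P₂ = (357 − 2×3553/78) / 10 = 1037/39.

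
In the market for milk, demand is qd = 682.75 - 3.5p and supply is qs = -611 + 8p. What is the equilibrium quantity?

q* = 289

Set qd = qs: 682.75 - 3.5p = -611 + 8p.
1293.75 = 11.5p, so p* = 112.5.
q* = 682.75 − 3.5(112.5) = 289.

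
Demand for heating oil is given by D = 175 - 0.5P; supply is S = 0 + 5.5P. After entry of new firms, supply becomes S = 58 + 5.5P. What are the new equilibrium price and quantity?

Original equilibrium: P* = 175/6, Q* = 1925/12.
New equilibrium: 175 - 0.5P = 58 + 5.5P, so 117 = 6P and P' = 19.5; Q' = 175 − 0.5(19.5) = 165.25.

P' = 19.5, Q' = 165.25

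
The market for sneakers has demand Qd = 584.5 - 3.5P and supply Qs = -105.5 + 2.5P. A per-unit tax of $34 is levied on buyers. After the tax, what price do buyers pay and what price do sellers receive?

Buyers pay 775/6, sellers receive 571/6

Pre-tax equilibrium: P* = 115, Q* = 182.
Tax on buyers shifts demand to Qd = 584.5 − 3.5(P + 34) = 465.5 - 3.5P.
465.5 - 3.5P = -105.5 + 2.5P gives seller price Ps = 571/6; buyers pay Pb = 571/6 + 34 = 775/6.
New quantity: Q = 584.5 − 3.5(775/6) = 1589/12.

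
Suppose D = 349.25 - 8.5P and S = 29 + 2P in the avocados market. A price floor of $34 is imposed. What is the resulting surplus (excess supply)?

Equilibrium price would be P* = 30.5, so the floor at 34 binds.
At P = 34: D = 60.25, S = 97.
Surplus = 97 − 60.25 = 36.75.

Surplus = 36.75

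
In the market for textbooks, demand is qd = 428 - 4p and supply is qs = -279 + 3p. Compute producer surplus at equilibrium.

Equilibrium: 428 - 4p = -279 + 3p gives p* = 101, q* = 24.
Supply starts at p = 93 (where qs = 0).
PS = ½(101 − 93)(24) = 96.

Producer surplus = 96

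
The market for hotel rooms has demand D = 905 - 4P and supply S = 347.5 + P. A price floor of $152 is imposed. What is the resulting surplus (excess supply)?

Equilibrium price would be P* = 111.5, so the floor at 152 binds.
At P = 152: D = 297, S = 499.5.
Surplus = 499.5 − 297 = 202.5.

Surplus = 202.5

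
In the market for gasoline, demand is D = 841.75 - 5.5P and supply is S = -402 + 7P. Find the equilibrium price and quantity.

P* = 99.5, Q* = 294.5

Set D = S: 841.75 - 5.5P = -402 + 7P.
1243.75 = 12.5P, so P* = 99.5.
Q* = 841.75 − 5.5(99.5) = 294.5.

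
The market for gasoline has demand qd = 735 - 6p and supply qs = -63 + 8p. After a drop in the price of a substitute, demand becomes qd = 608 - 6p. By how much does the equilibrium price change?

Original equilibrium: p* = 57, q* = 393.
New equilibrium: 608 - 6p = -63 + 8p, so 671 = 14p and p' = 671/14; q' = 608 − 6(671/14) = 2243/7.
Change in price: 671/14 − 57 = -127/14.

Δp = -127/14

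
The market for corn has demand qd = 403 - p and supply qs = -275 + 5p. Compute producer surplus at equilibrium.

Equilibrium: 403 - p = -275 + 5p gives p* = 113, q* = 290.
Supply starts at p = 55 (where qs = 0).
PS = ½(113 − 55)(290) = 8410.

Producer surplus = 8410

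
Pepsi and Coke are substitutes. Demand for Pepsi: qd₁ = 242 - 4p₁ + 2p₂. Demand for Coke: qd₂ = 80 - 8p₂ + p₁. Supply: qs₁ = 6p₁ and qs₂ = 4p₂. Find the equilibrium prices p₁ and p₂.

Market 1: 242 - 4p₁ + 2p₂ = 6p₁ → 10p₁ - 2p₂ = 242.
Market 2: 12p₂ - p₁ = 80.
Eliminating p₂: 12×(1) + 2×(2) gives 118p₁ = 3064, so p₁ = 1532/59.
Back-substitute into (2): p₂ = (80 + 1×1532/59) / 12 = 521/59.

p₁ = 1532/59, p₂ = 521/59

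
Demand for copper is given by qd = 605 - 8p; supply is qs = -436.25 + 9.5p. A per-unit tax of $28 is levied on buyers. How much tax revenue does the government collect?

Pre-tax equilibrium: p* = 59.5, q* = 129.
Tax on buyers shifts demand to qd = 605 − 8(p + 28) = 381 - 8p.
381 - 8p = -436.25 + 9.5p gives seller price ps = 46.7; buyers pay pb = 46.7 + 28 = 74.7.
New quantity: q = 605 − 8(74.7) = 7.4.
Revenue = 28 × 7.4 = 207.2.

Tax revenue = 207.2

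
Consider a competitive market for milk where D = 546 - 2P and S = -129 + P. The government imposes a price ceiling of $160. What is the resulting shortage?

Equilibrium price would be P* = 225, so the ceiling at 160 binds.
At P = 160: D = 546 − 2(160) = 226, S = -129 + 1(160) = 31.
Shortage = 226 − 31 = 195.

Shortage = 195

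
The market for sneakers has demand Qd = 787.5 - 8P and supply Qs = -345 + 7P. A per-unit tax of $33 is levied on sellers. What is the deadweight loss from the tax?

Pre-tax equilibrium: P* = 75.5, Q* = 183.5.
Tax on sellers shifts supply to Qs = -345 + 7(P − 33) = -576 + 7P.
787.5 - 8P = -576 + 7P gives buyer price Pb = 90.9; sellers receive Ps = 90.9 − 33 = 57.9.
New quantity: Q = 787.5 − 8(90.9) = 60.3.
DWL = ½ × 33 × (183.5 − 60.3) = 2032.8.

Deadweight loss = 2032.8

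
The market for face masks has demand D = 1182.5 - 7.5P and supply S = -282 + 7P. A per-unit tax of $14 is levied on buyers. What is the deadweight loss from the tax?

Deadweight loss = 10290/29

Pre-tax equilibrium: P* = 101, Q* = 425.
Tax on buyers shifts demand to D = 1182.5 − 7.5(P + 14) = 1077.5 - 7.5P.
1077.5 - 7.5P = -282 + 7P gives seller price Ps = 2719/29; buyers pay Pb = 2719/29 + 14 = 3125/29.
New quantity: Q = 1182.5 − 7.5(3125/29) = 10855/29.
DWL = ½ × 14 × (425 − 10855/29) = 10290/29.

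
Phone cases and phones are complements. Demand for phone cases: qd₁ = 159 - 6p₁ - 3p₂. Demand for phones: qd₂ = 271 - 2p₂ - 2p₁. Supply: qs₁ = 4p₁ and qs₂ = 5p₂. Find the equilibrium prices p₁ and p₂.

Market 1: 159 - 6p₁ - 3p₂ = 4p₁ → 10p₁ + 3p₂ = 159.
Market 2: 7p₂ + 2p₁ = 271.
Eliminating p₂: 7×(1) − 3×(2) gives 64p₁ = 300, so p₁ = 4.6875.
Back-substitute into (2): p₂ = (271 − 2×4.6875) / 7 = 37.375.

p₁ = 4.6875, p₂ = 37.375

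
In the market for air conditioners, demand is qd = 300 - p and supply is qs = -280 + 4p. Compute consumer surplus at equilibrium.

Equilibrium: 300 - p = -280 + 4p gives p* = 116, q* = 184.
Demand choke price (qd = 0): p = 300.
CS = ½(300 − 116)(184) = 16928.

Consumer surplus = 16928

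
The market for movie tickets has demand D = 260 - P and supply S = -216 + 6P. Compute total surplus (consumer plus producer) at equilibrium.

Total surplus = 21504

Equilibrium: 260 - P = -216 + 6P gives P* = 68, Q* = 192.
Demand choke price: P = 260; supply starts at P = 36.
CS = ½(260 − 68)(192) = 18432; PS = ½(68 − 36)(192) = 3072.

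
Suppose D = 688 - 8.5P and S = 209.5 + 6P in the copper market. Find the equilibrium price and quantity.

Set D = S: 688 - 8.5P = 209.5 + 6P.
478.5 = 14.5P, so P* = 33.
Q* = 688 − 8.5(33) = 407.5.

P* = 33, Q* = 407.5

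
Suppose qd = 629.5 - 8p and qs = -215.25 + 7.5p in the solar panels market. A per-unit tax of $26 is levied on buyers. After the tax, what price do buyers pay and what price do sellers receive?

Pre-tax equilibrium: p* = 54.5, q* = 193.5.
Tax on buyers shifts demand to qd = 629.5 − 8(p + 26) = 421.5 - 8p.
421.5 - 8p = -215.25 + 7.5p gives seller price ps = 2547/62; buyers pay pb = 2547/62 + 26 = 4159/62.
New quantity: q = 629.5 − 8(4159/62) = 5757/62.

Buyers pay 4159/62, sellers receive 2547/62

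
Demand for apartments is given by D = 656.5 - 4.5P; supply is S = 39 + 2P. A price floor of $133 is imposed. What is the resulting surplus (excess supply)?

Equilibrium price would be P* = 95, so the floor at 133 binds.
At P = 133: D = 58, S = 305.
Surplus = 305 − 58 = 247.

Surplus = 247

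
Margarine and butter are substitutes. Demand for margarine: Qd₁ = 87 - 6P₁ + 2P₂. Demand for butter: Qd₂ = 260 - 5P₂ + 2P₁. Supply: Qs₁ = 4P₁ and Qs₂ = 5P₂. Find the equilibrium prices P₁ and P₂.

Market 1: 87 - 6P₁ + 2P₂ = 4P₁ → 10P₁ - 2P₂ = 87.
Market 2: 10P₂ - 2P₁ = 260.
Eliminating P₂: 10×(1) + 2×(2) gives 96P₁ = 1390, so P₁ = 695/48.
Back-substitute into (2): P₂ = (260 + 2×695/48) / 10 = 1387/48.

P₁ = 695/48, P₂ = 1387/48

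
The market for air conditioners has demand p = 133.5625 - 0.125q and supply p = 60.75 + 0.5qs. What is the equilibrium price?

Set the two price expressions equal: 133.5625 - 0.125q = 60.75 + 0.5q.
72.8125 = 0.625q, so q* = 116.5.
p* = 133.5625 − (0.125)(116.5) = 119.

p* = 119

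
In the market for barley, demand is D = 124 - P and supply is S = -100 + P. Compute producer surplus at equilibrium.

Equilibrium: 124 - P = -100 + P gives P* = 112, Q* = 12.
Supply starts at P = 100 (where S = 0).
PS = ½(112 − 100)(12) = 72.

Producer surplus = 72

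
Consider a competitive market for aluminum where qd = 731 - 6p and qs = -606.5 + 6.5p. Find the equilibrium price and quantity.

Set qd = qs: 731 - 6p = -606.5 + 6.5p.
1337.5 = 12.5p, so p* = 107.
q* = 731 − 6(107) = 89.

p* = 107, q* = 89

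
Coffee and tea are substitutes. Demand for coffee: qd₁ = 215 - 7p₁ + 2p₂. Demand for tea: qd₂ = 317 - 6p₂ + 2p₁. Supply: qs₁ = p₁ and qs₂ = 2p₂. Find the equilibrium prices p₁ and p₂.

p₁ = 1177/30, p₂ = 1483/30

Market 1: 215 - 7p₁ + 2p₂ = p₁ → 8p₁ - 2p₂ = 215.
Market 2: 8p₂ - 2p₁ = 317.
Eliminating p₂: 8×(1) + 2×(2) gives 60p₁ = 2354, so p₁ = 1177/30.
Back-substitute into (2): p₂ = (317 + 2×1177/30) / 8 = 1483/30.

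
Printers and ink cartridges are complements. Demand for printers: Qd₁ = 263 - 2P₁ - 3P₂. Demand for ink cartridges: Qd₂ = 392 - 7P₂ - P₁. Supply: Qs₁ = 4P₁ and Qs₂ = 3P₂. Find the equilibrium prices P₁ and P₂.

P₁ = 1454/57, P₂ = 2089/57

Market 1: 263 - 2P₁ - 3P₂ = 4P₁ → 6P₁ + 3P₂ = 263.
Market 2: 10P₂ + P₁ = 392.
Eliminating P₂: 10×(1) − 3×(2) gives 57P₁ = 1454, so P₁ = 1454/57.
Back-substitute into (2): P₂ = (392 − 1×1454/57) / 10 = 2089/57.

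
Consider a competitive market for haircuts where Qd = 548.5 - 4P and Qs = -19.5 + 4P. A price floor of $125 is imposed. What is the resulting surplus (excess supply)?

Surplus = 432

Equilibrium price would be P* = 71, so the floor at 125 binds.
At P = 125: Qd = 48.5, Qs = 480.5.
Surplus = 480.5 − 48.5 = 432.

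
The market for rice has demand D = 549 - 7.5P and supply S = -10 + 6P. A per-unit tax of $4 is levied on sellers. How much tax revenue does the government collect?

Tax revenue = 8104/9

Pre-tax equilibrium: P* = 1118/27, Q* = 2146/9.
Tax on sellers shifts supply to S = -10 + 6(P − 4) = -34 + 6P.
549 - 7.5P = -34 + 6P gives buyer price Pb = 1166/27; sellers receive Ps = 1166/27 − 4 = 1058/27.
New quantity: Q = 549 − 7.5(1166/27) = 2026/9.
Revenue = 4 × 2026/9 = 8104/9.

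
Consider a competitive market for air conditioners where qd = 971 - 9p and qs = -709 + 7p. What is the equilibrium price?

p* = 105

Set qd = qs: 971 - 9p = -709 + 7p.
1680 = 16p, so p* = 105.
q* = 971 − 9(105) = 26.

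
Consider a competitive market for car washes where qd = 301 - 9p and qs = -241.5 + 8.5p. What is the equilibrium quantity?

q* = 22

Set qd = qs: 301 - 9p = -241.5 + 8.5p.
542.5 = 17.5p, so p* = 31.
q* = 301 − 9(31) = 22.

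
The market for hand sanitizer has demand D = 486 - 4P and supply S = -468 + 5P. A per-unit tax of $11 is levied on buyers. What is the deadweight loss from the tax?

Pre-tax equilibrium: P* = 106, Q* = 62.
Tax on buyers shifts demand to D = 486 − 4(P + 11) = 442 - 4P.
442 - 4P = -468 + 5P gives seller price Ps = 910/9; buyers pay Pb = 910/9 + 11 = 1009/9.
New quantity: Q = 486 − 4(1009/9) = 338/9.
DWL = ½ × 11 × (62 − 338/9) = 1210/9.

Deadweight loss = 1210/9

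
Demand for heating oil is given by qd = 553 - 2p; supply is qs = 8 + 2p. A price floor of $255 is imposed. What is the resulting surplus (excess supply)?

Surplus = 475

Equilibrium price would be p* = 136.25, so the floor at 255 binds.
At p = 255: qd = 43, qs = 518.
Surplus = 518 − 43 = 475.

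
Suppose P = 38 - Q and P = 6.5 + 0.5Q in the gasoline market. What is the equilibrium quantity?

Set the two price expressions equal: 38 - Q = 6.5 + 0.5Q.
31.5 = 1.5Q, so Q* = 21.
P* = 38 − (1)(21) = 17.

Q* = 21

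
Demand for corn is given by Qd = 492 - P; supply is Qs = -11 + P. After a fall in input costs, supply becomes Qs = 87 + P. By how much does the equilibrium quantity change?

Original equilibrium: P* = 251.5, Q* = 240.5.
New equilibrium: 492 - P = 87 + P, so 405 = 2P and P' = 202.5; Q' = 492 − 1(202.5) = 289.5.
Change in quantity: 289.5 − 240.5 = 49.

ΔQ = 49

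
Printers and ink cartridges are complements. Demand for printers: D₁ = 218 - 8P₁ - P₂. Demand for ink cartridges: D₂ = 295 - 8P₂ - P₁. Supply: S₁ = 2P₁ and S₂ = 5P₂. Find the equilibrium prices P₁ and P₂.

P₁ = 2539/129, P₂ = 2732/129

Market 1: 218 - 8P₁ - P₂ = 2P₁ → 10P₁ + P₂ = 218.
Market 2: 13P₂ + P₁ = 295.
Eliminating P₂: 13×(1) − 1×(2) gives 129P₁ = 2539, so P₁ = 2539/129.
Back-substitute into (2): P₂ = (295 − 1×2539/129) / 13 = 2732/129.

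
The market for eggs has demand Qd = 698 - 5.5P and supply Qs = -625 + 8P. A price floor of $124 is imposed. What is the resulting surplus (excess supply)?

Equilibrium price would be P* = 98, so the floor at 124 binds.
At P = 124: Qd = 16, Qs = 367.
Surplus = 367 − 16 = 351.

Surplus = 351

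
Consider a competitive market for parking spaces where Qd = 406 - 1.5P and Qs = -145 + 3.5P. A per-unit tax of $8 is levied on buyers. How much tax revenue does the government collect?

Pre-tax equilibrium: P* = 110.2, Q* = 240.7.
Tax on buyers shifts demand to Qd = 406 − 1.5(P + 8) = 394 - 1.5P.
394 - 1.5P = -145 + 3.5P gives seller price Ps = 107.8; buyers pay Pb = 107.8 + 8 = 115.8.
New quantity: Q = 406 − 1.5(115.8) = 232.3.
Revenue = 8 × 232.3 = 1858.4.

Tax revenue = 1858.4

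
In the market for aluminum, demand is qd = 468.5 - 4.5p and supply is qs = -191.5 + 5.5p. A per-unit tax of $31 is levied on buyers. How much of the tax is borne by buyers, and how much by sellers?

Pre-tax equilibrium: p* = 66, q* = 171.5.
Tax on buyers shifts demand to qd = 468.5 − 4.5(p + 31) = 329 - 4.5p.
329 - 4.5p = -191.5 + 5.5p gives seller price ps = 52.05; buyers pay pb = 52.05 + 31 = 83.05.
New quantity: q = 468.5 − 4.5(83.05) = 94.775.
Buyer burden = 83.05 − 66 = 17.05; seller burden = 66 − 52.05 = 13.95.

Buyers bear $17.05, sellers bear $13.95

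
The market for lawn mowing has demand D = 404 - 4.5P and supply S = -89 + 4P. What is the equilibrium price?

P* = 58

Set D = S: 404 - 4.5P = -89 + 4P.
493 = 8.5P, so P* = 58.
Q* = 404 − 4.5(58) = 143.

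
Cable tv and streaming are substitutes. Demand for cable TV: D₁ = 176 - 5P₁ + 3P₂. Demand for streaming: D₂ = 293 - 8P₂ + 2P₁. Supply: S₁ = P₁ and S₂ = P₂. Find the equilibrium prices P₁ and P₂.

P₁ = 51.3125, P₂ = 1055/24

Market 1: 176 - 5P₁ + 3P₂ = P₁ → 6P₁ - 3P₂ = 176.
Market 2: 9P₂ - 2P₁ = 293.
Eliminating P₂: 9×(1) + 3×(2) gives 48P₁ = 2463, so P₁ = 51.3125.
Back-substitute into (2): P₂ = (293 + 2×51.3125) / 9 = 1055/24.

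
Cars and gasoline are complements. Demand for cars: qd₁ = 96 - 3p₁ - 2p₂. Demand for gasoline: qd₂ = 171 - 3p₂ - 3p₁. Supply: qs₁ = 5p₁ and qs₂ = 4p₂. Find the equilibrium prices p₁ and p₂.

Market 1: 96 - 3p₁ - 2p₂ = 5p₁ → 8p₁ + 2p₂ = 96.
Market 2: 7p₂ + 3p₁ = 171.
Eliminating p₂: 7×(1) − 2×(2) gives 50p₁ = 330, so p₁ = 6.6.
Back-substitute into (2): p₂ = (171 − 3×6.6) / 7 = 21.6.

p₁ = 6.6, p₂ = 21.6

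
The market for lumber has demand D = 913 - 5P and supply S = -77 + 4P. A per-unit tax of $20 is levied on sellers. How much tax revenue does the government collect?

Pre-tax equilibrium: P* = 110, Q* = 363.
Tax on sellers shifts supply to S = -77 + 4(P − 20) = -157 + 4P.
913 - 5P = -157 + 4P gives buyer price Pb = 1070/9; sellers receive Ps = 1070/9 − 20 = 890/9.
New quantity: Q = 913 − 5(1070/9) = 2867/9.
Revenue = 20 × 2867/9 = 57340/9.

Tax revenue = 57340/9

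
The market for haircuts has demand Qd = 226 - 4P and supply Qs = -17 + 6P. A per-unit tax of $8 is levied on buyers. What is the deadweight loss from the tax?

Deadweight loss = 76.8

Pre-tax equilibrium: P* = 24.3, Q* = 128.8.
Tax on buyers shifts demand to Qd = 226 − 4(P + 8) = 194 - 4P.
194 - 4P = -17 + 6P gives seller price Ps = 21.1; buyers pay Pb = 21.1 + 8 = 29.1.
New quantity: Q = 226 − 4(29.1) = 109.6.
DWL = ½ × 8 × (128.8 − 109.6) = 76.8.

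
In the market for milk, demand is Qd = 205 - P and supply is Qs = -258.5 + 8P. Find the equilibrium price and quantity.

P* = 51.5, Q* = 153.5

Set Qd = Qs: 205 - P = -258.5 + 8P.
463.5 = 9P, so P* = 51.5.
Q* = 205 − 1(51.5) = 153.5.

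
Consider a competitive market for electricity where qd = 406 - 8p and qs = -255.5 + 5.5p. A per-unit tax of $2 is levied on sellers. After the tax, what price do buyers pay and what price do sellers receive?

Buyers pay 1345/27, sellers receive 1291/27

Pre-tax equilibrium: p* = 49, q* = 14.
Tax on sellers shifts supply to qs = -255.5 + 5.5(p − 2) = -266.5 + 5.5p.
406 - 8p = -266.5 + 5.5p gives buyer price pb = 1345/27; sellers receive ps = 1345/27 − 2 = 1291/27.
New quantity: q = 406 − 8(1345/27) = 202/27.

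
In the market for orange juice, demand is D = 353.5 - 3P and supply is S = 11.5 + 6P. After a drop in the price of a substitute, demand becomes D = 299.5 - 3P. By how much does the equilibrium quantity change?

ΔQ = -36

Original equilibrium: P* = 38, Q* = 239.5.
New equilibrium: 299.5 - 3P = 11.5 + 6P, so 288 = 9P and P' = 32; Q' = 299.5 − 3(32) = 203.5.
Change in quantity: 203.5 − 239.5 = -36.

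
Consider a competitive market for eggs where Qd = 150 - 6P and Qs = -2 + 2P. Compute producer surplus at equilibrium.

Equilibrium: 150 - 6P = -2 + 2P gives P* = 19, Q* = 36.
Supply starts at P = 1 (where Qs = 0).
PS = ½(19 − 1)(36) = 324.

Producer surplus = 324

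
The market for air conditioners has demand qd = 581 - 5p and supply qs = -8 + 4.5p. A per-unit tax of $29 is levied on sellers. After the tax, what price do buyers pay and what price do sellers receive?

Pre-tax equilibrium: p* = 62, q* = 271.
Tax on sellers shifts supply to qs = -8 + 4.5(p − 29) = -138.5 + 4.5p.
581 - 5p = -138.5 + 4.5p gives buyer price pb = 1439/19; sellers receive ps = 1439/19 − 29 = 888/19.
New quantity: q = 581 − 5(1439/19) = 3844/19.

Buyers pay 1439/19, sellers receive 888/19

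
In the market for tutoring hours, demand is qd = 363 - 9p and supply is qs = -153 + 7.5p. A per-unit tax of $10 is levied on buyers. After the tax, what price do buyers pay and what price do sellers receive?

Pre-tax equilibrium: p* = 344/11, q* = 897/11.
Tax on buyers shifts demand to qd = 363 − 9(p + 10) = 273 - 9p.
273 - 9p = -153 + 7.5p gives seller price ps = 284/11; buyers pay pb = 284/11 + 10 = 394/11.
New quantity: q = 363 − 9(394/11) = 447/11.

Buyers pay 394/11, sellers receive 284/11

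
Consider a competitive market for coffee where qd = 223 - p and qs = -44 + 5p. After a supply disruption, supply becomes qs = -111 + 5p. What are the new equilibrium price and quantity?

p' = 167/3, q' = 502/3

Original equilibrium: p* = 44.5, q* = 178.5.
New equilibrium: 223 - p = -111 + 5p, so 334 = 6p and p' = 167/3; q' = 223 − 1(167/3) = 502/3.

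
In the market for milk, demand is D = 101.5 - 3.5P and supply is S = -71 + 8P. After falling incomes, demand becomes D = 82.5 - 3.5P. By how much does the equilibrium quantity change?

ΔQ = -304/23

Original equilibrium: P* = 15, Q* = 49.
New equilibrium: 82.5 - 3.5P = -71 + 8P, so 153.5 = 11.5P and P' = 307/23; Q' = 82.5 − 3.5(307/23) = 823/23.
Change in quantity: 823/23 − 49 = -304/23.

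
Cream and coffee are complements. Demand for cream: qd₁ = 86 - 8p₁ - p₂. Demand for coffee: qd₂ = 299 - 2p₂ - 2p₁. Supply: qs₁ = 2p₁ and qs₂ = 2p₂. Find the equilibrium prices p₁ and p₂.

p₁ = 45/38, p₂ = 1409/19

Market 1: 86 - 8p₁ - p₂ = 2p₁ → 10p₁ + p₂ = 86.
Market 2: 4p₂ + 2p₁ = 299.
Eliminating p₂: 4×(1) − 1×(2) gives 38p₁ = 45, so p₁ = 45/38.
Back-substitute into (2): p₂ = (299 − 2×45/38) / 4 = 1409/19.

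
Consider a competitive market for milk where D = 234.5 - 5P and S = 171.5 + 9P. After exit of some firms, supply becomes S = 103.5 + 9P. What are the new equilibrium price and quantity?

Original equilibrium: P* = 4.5, Q* = 212.
New equilibrium: 234.5 - 5P = 103.5 + 9P, so 131 = 14P and P' = 131/14; Q' = 234.5 − 5(131/14) = 1314/7.

P' = 131/14, Q' = 1314/7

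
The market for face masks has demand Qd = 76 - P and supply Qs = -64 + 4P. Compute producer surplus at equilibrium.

Producer surplus = 288

Equilibrium: 76 - P = -64 + 4P gives P* = 28, Q* = 48.
Supply starts at P = 16 (where Qs = 0).
PS = ½(28 − 16)(48) = 288.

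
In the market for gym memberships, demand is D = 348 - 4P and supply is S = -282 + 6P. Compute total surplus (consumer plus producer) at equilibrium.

Total surplus = 1920

Equilibrium: 348 - 4P = -282 + 6P gives P* = 63, Q* = 96.
Demand choke price: P = 87; supply starts at P = 47.
CS = ½(87 − 63)(96) = 1152; PS = ½(63 − 47)(96) = 768.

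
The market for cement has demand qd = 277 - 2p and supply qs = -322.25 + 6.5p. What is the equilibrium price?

Set qd = qs: 277 - 2p = -322.25 + 6.5p.
599.25 = 8.5p, so p* = 70.5.
q* = 277 − 2(70.5) = 136.

p* = 70.5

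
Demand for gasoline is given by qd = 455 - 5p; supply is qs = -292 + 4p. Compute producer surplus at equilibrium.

Producer surplus = 200

Equilibrium: 455 - 5p = -292 + 4p gives p* = 83, q* = 40.
Supply starts at p = 73 (where qs = 0).
PS = ½(83 − 73)(40) = 200.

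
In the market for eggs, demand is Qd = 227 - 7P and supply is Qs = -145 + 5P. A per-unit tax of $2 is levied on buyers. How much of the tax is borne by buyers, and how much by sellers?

Pre-tax equilibrium: P* = 31, Q* = 10.
Tax on buyers shifts demand to Qd = 227 − 7(P + 2) = 213 - 7P.
213 - 7P = -145 + 5P gives seller price Ps = 179/6; buyers pay Pb = 179/6 + 2 = 191/6.
New quantity: Q = 227 − 7(191/6) = 25/6.
Buyer burden = 191/6 − 31 = 5/6; seller burden = 31 − 179/6 = 7/6.

Buyers bear 5/6, sellers bear 7/6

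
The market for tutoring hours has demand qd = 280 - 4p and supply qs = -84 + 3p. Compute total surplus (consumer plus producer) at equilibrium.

Total surplus = 1512

Equilibrium: 280 - 4p = -84 + 3p gives p* = 52, q* = 72.
Demand choke price: p = 70; supply starts at p = 28.
CS = ½(70 − 52)(72) = 648; PS = ½(52 − 28)(72) = 864.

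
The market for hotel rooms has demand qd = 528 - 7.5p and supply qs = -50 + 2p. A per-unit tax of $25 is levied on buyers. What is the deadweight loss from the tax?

Deadweight loss = 9375/19

Pre-tax equilibrium: p* = 1156/19, q* = 1362/19.
Tax on buyers shifts demand to qd = 528 − 7.5(p + 25) = 340.5 - 7.5p.
340.5 - 7.5p = -50 + 2p gives seller price ps = 781/19; buyers pay pb = 781/19 + 25 = 1256/19.
New quantity: q = 528 − 7.5(1256/19) = 612/19.
DWL = ½ × 25 × (1362/19 − 612/19) = 9375/19.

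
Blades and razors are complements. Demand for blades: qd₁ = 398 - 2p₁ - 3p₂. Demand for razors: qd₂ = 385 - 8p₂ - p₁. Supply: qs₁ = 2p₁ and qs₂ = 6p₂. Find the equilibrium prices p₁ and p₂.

Market 1: 398 - 2p₁ - 3p₂ = 2p₁ → 4p₁ + 3p₂ = 398.
Market 2: 14p₂ + p₁ = 385.
Eliminating p₂: 14×(1) − 3×(2) gives 53p₁ = 4417, so p₁ = 4417/53.
Back-substitute into (2): p₂ = (385 − 1×4417/53) / 14 = 1142/53.

p₁ = 4417/53, p₂ = 1142/53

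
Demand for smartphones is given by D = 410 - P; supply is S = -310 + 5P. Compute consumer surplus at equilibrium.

Consumer surplus = 42050

Equilibrium: 410 - P = -310 + 5P gives P* = 120, Q* = 290.
Demand choke price (D = 0): P = 410.
CS = ½(410 − 120)(290) = 42050.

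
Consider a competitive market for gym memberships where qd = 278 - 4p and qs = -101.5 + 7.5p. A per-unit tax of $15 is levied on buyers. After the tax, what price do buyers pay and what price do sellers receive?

Pre-tax equilibrium: p* = 33, q* = 146.
Tax on buyers shifts demand to qd = 278 − 4(p + 15) = 218 - 4p.
218 - 4p = -101.5 + 7.5p gives seller price ps = 639/23; buyers pay pb = 639/23 + 15 = 984/23.
New quantity: q = 278 − 4(984/23) = 2458/23.

Buyers pay 984/23, sellers receive 639/23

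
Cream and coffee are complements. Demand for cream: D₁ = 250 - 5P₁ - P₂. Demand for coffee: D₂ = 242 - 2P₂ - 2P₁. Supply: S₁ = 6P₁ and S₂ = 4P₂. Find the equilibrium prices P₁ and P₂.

Market 1: 250 - 5P₁ - P₂ = 6P₁ → 11P₁ + P₂ = 250.
Market 2: 6P₂ + 2P₁ = 242.
Eliminating P₂: 6×(1) − 1×(2) gives 64P₁ = 1258, so P₁ = 19.65625.
Back-substitute into (2): P₂ = (242 − 2×19.65625) / 6 = 33.78125.

P₁ = 19.65625, P₂ = 33.78125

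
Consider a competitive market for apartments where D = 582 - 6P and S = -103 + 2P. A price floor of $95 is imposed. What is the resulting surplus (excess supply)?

Equilibrium price would be P* = 85.625, so the floor at 95 binds.
At P = 95: D = 12, S = 87.
Surplus = 87 − 12 = 75.

Surplus = 75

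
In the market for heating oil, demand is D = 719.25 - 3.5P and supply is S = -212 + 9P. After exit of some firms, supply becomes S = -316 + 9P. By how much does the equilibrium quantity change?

ΔQ = -29.12

Original equilibrium: P* = 74.5, Q* = 458.5.
New equilibrium: 719.25 - 3.5P = -316 + 9P, so 1035.25 = 12.5P and P' = 82.82; Q' = 719.25 − 3.5(82.82) = 429.38.
Change in quantity: 429.38 − 458.5 = -29.12.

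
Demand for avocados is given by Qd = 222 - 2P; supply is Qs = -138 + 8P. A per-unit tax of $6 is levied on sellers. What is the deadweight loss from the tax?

Deadweight loss = 28.8

Pre-tax equilibrium: P* = 36, Q* = 150.
Tax on sellers shifts supply to Qs = -138 + 8(P − 6) = -186 + 8P.
222 - 2P = -186 + 8P gives buyer price Pb = 40.8; sellers receive Ps = 40.8 − 6 = 34.8.
New quantity: Q = 222 − 2(40.8) = 140.4.
DWL = ½ × 6 × (150 − 140.4) = 28.8.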